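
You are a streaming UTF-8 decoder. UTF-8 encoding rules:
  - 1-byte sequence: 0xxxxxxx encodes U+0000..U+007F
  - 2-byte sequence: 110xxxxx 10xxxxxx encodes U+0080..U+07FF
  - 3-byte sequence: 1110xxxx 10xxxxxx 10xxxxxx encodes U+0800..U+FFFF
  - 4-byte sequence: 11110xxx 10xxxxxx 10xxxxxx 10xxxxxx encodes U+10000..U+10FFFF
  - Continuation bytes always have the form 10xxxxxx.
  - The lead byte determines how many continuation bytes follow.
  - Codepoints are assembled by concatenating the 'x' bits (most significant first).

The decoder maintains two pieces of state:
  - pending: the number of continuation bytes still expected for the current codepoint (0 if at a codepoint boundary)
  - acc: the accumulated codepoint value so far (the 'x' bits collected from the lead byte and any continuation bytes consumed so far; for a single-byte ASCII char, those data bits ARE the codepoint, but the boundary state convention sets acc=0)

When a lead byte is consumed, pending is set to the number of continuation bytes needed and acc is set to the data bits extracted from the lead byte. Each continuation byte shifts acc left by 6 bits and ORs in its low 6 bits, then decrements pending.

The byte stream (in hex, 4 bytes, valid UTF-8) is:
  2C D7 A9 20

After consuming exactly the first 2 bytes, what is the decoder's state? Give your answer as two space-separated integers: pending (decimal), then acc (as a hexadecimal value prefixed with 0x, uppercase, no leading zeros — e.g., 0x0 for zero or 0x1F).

Answer: 1 0x17

Derivation:
Byte[0]=2C: 1-byte. pending=0, acc=0x0
Byte[1]=D7: 2-byte lead. pending=1, acc=0x17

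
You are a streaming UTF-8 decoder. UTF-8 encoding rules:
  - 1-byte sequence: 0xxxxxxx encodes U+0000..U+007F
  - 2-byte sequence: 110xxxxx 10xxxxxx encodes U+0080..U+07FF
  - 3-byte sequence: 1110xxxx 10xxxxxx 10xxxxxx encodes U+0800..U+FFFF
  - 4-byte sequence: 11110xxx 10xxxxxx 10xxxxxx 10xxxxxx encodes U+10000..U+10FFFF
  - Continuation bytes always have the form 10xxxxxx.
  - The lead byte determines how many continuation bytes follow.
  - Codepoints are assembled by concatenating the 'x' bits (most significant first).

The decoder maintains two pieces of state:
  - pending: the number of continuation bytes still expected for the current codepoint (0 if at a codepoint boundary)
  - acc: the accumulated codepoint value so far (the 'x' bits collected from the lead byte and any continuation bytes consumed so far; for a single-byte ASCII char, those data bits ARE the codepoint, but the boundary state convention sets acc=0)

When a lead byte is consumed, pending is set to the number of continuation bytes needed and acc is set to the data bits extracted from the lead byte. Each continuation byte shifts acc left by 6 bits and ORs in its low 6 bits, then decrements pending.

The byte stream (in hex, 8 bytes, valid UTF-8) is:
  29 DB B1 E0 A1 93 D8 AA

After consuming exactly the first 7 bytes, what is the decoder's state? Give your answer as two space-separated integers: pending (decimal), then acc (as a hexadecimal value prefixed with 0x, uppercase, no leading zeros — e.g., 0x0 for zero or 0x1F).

Byte[0]=29: 1-byte. pending=0, acc=0x0
Byte[1]=DB: 2-byte lead. pending=1, acc=0x1B
Byte[2]=B1: continuation. acc=(acc<<6)|0x31=0x6F1, pending=0
Byte[3]=E0: 3-byte lead. pending=2, acc=0x0
Byte[4]=A1: continuation. acc=(acc<<6)|0x21=0x21, pending=1
Byte[5]=93: continuation. acc=(acc<<6)|0x13=0x853, pending=0
Byte[6]=D8: 2-byte lead. pending=1, acc=0x18

Answer: 1 0x18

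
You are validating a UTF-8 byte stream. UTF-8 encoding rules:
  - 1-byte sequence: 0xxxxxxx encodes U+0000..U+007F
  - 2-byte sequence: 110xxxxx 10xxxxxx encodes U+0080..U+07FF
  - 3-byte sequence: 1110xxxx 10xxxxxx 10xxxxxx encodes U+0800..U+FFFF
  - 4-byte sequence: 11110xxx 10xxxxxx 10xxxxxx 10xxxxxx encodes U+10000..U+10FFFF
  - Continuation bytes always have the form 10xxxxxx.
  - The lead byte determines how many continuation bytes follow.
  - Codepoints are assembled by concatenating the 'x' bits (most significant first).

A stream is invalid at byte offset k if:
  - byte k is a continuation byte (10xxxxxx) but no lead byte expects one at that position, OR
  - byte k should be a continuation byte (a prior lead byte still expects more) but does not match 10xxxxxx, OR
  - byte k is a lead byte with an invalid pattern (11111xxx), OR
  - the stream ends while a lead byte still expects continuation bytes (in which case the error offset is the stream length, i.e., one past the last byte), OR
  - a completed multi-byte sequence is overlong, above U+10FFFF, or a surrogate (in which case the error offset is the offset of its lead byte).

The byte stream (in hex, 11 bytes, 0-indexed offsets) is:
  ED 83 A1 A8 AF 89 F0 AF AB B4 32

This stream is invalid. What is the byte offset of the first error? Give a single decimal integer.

Byte[0]=ED: 3-byte lead, need 2 cont bytes. acc=0xD
Byte[1]=83: continuation. acc=(acc<<6)|0x03=0x343
Byte[2]=A1: continuation. acc=(acc<<6)|0x21=0xD0E1
Completed: cp=U+D0E1 (starts at byte 0)
Byte[3]=A8: INVALID lead byte (not 0xxx/110x/1110/11110)

Answer: 3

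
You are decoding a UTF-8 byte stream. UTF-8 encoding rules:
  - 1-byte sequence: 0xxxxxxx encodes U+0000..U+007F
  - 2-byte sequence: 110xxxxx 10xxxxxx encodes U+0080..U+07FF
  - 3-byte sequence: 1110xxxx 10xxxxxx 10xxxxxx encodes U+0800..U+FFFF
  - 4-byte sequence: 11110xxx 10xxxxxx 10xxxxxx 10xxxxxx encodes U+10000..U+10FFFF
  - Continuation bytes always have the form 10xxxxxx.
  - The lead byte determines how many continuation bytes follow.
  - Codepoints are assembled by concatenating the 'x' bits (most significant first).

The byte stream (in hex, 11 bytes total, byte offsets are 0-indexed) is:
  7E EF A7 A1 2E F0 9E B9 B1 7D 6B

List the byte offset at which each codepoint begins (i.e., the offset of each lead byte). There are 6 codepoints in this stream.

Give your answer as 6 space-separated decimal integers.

Answer: 0 1 4 5 9 10

Derivation:
Byte[0]=7E: 1-byte ASCII. cp=U+007E
Byte[1]=EF: 3-byte lead, need 2 cont bytes. acc=0xF
Byte[2]=A7: continuation. acc=(acc<<6)|0x27=0x3E7
Byte[3]=A1: continuation. acc=(acc<<6)|0x21=0xF9E1
Completed: cp=U+F9E1 (starts at byte 1)
Byte[4]=2E: 1-byte ASCII. cp=U+002E
Byte[5]=F0: 4-byte lead, need 3 cont bytes. acc=0x0
Byte[6]=9E: continuation. acc=(acc<<6)|0x1E=0x1E
Byte[7]=B9: continuation. acc=(acc<<6)|0x39=0x7B9
Byte[8]=B1: continuation. acc=(acc<<6)|0x31=0x1EE71
Completed: cp=U+1EE71 (starts at byte 5)
Byte[9]=7D: 1-byte ASCII. cp=U+007D
Byte[10]=6B: 1-byte ASCII. cp=U+006B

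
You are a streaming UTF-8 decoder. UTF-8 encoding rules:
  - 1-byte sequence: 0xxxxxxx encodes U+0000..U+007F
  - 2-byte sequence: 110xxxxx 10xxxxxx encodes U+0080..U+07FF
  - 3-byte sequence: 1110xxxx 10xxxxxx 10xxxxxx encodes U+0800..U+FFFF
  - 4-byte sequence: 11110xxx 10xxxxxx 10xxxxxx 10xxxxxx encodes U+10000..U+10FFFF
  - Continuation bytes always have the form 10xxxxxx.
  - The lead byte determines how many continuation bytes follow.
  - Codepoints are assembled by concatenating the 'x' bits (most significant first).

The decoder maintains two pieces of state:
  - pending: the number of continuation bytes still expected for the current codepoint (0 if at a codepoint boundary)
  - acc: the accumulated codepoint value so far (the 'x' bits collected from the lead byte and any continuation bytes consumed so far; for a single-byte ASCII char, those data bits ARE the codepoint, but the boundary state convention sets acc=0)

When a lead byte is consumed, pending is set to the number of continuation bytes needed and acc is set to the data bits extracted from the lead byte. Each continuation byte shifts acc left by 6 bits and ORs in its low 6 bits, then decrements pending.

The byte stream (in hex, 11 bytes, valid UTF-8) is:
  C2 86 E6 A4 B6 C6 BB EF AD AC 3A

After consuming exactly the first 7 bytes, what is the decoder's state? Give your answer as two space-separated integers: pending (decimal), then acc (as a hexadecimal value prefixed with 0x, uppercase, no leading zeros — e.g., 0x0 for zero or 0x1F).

Answer: 0 0x1BB

Derivation:
Byte[0]=C2: 2-byte lead. pending=1, acc=0x2
Byte[1]=86: continuation. acc=(acc<<6)|0x06=0x86, pending=0
Byte[2]=E6: 3-byte lead. pending=2, acc=0x6
Byte[3]=A4: continuation. acc=(acc<<6)|0x24=0x1A4, pending=1
Byte[4]=B6: continuation. acc=(acc<<6)|0x36=0x6936, pending=0
Byte[5]=C6: 2-byte lead. pending=1, acc=0x6
Byte[6]=BB: continuation. acc=(acc<<6)|0x3B=0x1BB, pending=0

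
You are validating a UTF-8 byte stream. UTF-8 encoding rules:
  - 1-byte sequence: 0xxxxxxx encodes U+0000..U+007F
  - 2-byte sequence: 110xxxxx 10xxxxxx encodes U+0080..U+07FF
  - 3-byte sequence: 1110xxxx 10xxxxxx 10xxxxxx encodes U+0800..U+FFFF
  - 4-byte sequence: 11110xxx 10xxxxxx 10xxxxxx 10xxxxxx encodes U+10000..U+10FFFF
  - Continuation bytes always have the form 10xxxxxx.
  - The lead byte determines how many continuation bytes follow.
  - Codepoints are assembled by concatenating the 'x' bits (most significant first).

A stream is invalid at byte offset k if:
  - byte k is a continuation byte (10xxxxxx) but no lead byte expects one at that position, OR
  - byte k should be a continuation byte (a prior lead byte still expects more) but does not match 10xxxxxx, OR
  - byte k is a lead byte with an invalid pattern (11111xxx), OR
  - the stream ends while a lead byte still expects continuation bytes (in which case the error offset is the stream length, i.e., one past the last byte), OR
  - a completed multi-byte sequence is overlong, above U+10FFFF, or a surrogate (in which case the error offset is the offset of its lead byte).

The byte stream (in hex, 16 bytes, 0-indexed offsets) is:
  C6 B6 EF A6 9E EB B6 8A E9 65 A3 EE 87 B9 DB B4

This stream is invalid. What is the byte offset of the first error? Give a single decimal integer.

Byte[0]=C6: 2-byte lead, need 1 cont bytes. acc=0x6
Byte[1]=B6: continuation. acc=(acc<<6)|0x36=0x1B6
Completed: cp=U+01B6 (starts at byte 0)
Byte[2]=EF: 3-byte lead, need 2 cont bytes. acc=0xF
Byte[3]=A6: continuation. acc=(acc<<6)|0x26=0x3E6
Byte[4]=9E: continuation. acc=(acc<<6)|0x1E=0xF99E
Completed: cp=U+F99E (starts at byte 2)
Byte[5]=EB: 3-byte lead, need 2 cont bytes. acc=0xB
Byte[6]=B6: continuation. acc=(acc<<6)|0x36=0x2F6
Byte[7]=8A: continuation. acc=(acc<<6)|0x0A=0xBD8A
Completed: cp=U+BD8A (starts at byte 5)
Byte[8]=E9: 3-byte lead, need 2 cont bytes. acc=0x9
Byte[9]=65: expected 10xxxxxx continuation. INVALID

Answer: 9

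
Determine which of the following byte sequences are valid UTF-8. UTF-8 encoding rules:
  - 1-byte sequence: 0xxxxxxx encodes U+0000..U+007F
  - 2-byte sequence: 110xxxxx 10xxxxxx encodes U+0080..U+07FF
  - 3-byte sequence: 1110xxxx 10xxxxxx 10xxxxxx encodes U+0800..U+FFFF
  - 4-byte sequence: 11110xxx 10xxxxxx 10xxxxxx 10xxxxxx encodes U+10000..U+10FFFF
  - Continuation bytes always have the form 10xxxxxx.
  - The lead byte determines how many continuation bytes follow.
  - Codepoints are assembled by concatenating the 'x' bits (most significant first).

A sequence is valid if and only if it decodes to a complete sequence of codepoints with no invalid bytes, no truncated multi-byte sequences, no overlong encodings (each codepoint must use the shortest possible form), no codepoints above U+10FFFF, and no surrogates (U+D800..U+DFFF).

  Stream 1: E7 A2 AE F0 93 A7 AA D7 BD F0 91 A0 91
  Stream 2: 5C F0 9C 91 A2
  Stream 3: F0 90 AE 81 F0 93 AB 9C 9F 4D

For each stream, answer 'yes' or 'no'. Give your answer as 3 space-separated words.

Answer: yes yes no

Derivation:
Stream 1: decodes cleanly. VALID
Stream 2: decodes cleanly. VALID
Stream 3: error at byte offset 8. INVALID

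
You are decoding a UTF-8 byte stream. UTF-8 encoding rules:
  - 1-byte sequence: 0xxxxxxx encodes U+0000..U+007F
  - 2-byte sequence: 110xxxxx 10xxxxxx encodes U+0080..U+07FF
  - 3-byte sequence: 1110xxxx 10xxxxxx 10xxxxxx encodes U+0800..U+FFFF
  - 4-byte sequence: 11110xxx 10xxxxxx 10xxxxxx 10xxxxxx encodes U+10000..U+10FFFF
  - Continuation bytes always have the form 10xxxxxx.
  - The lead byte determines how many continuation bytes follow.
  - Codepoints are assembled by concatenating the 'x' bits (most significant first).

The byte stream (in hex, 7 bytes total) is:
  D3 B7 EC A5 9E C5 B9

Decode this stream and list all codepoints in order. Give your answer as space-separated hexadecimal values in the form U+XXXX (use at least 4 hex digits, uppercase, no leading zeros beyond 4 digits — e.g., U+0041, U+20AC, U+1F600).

Answer: U+04F7 U+C95E U+0179

Derivation:
Byte[0]=D3: 2-byte lead, need 1 cont bytes. acc=0x13
Byte[1]=B7: continuation. acc=(acc<<6)|0x37=0x4F7
Completed: cp=U+04F7 (starts at byte 0)
Byte[2]=EC: 3-byte lead, need 2 cont bytes. acc=0xC
Byte[3]=A5: continuation. acc=(acc<<6)|0x25=0x325
Byte[4]=9E: continuation. acc=(acc<<6)|0x1E=0xC95E
Completed: cp=U+C95E (starts at byte 2)
Byte[5]=C5: 2-byte lead, need 1 cont bytes. acc=0x5
Byte[6]=B9: continuation. acc=(acc<<6)|0x39=0x179
Completed: cp=U+0179 (starts at byte 5)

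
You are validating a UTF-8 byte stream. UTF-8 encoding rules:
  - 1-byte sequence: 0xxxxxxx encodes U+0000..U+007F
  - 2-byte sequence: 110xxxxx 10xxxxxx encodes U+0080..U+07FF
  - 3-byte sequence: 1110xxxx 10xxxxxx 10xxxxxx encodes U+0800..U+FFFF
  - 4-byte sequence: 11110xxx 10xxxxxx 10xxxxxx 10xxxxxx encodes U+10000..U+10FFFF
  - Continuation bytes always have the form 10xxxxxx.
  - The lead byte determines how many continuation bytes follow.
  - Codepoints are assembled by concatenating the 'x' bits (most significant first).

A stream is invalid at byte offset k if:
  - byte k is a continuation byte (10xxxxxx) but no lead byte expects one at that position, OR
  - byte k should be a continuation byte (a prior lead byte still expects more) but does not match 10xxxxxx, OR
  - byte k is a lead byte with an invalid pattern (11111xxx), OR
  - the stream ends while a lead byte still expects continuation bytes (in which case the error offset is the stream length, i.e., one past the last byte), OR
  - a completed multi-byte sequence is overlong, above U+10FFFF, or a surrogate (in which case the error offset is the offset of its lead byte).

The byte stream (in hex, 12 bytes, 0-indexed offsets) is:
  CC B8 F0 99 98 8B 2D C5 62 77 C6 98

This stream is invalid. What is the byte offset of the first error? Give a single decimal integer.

Answer: 8

Derivation:
Byte[0]=CC: 2-byte lead, need 1 cont bytes. acc=0xC
Byte[1]=B8: continuation. acc=(acc<<6)|0x38=0x338
Completed: cp=U+0338 (starts at byte 0)
Byte[2]=F0: 4-byte lead, need 3 cont bytes. acc=0x0
Byte[3]=99: continuation. acc=(acc<<6)|0x19=0x19
Byte[4]=98: continuation. acc=(acc<<6)|0x18=0x658
Byte[5]=8B: continuation. acc=(acc<<6)|0x0B=0x1960B
Completed: cp=U+1960B (starts at byte 2)
Byte[6]=2D: 1-byte ASCII. cp=U+002D
Byte[7]=C5: 2-byte lead, need 1 cont bytes. acc=0x5
Byte[8]=62: expected 10xxxxxx continuation. INVALID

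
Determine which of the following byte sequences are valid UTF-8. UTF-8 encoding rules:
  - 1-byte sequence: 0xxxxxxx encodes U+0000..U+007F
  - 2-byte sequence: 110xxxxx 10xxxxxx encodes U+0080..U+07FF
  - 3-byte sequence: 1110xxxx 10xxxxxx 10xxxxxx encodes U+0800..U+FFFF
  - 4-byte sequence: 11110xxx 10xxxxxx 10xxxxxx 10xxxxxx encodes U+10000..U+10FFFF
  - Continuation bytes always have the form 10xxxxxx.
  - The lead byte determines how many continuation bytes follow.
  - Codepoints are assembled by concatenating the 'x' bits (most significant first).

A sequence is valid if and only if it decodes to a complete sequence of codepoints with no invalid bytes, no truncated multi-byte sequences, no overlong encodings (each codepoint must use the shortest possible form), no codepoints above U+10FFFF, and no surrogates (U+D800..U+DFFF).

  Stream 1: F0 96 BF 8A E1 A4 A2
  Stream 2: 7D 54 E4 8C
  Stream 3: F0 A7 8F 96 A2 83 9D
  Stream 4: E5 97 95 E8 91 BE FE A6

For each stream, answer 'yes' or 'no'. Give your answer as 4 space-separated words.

Answer: yes no no no

Derivation:
Stream 1: decodes cleanly. VALID
Stream 2: error at byte offset 4. INVALID
Stream 3: error at byte offset 4. INVALID
Stream 4: error at byte offset 6. INVALID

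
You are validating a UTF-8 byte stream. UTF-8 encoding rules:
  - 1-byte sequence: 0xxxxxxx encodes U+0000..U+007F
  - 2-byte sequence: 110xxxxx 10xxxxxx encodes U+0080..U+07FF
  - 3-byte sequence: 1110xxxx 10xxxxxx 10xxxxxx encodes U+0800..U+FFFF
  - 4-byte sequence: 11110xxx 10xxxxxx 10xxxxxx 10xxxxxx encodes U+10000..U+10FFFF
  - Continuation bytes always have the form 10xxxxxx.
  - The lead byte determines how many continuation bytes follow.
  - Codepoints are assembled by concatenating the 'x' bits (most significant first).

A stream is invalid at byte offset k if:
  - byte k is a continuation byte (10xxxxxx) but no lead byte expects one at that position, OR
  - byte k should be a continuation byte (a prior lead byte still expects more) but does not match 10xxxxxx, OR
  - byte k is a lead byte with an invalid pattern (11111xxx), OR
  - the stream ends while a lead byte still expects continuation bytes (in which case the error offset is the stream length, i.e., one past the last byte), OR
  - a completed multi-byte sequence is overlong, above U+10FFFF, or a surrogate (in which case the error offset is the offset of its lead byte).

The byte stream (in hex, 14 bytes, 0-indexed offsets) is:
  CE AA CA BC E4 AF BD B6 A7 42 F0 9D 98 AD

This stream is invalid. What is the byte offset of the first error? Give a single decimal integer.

Answer: 7

Derivation:
Byte[0]=CE: 2-byte lead, need 1 cont bytes. acc=0xE
Byte[1]=AA: continuation. acc=(acc<<6)|0x2A=0x3AA
Completed: cp=U+03AA (starts at byte 0)
Byte[2]=CA: 2-byte lead, need 1 cont bytes. acc=0xA
Byte[3]=BC: continuation. acc=(acc<<6)|0x3C=0x2BC
Completed: cp=U+02BC (starts at byte 2)
Byte[4]=E4: 3-byte lead, need 2 cont bytes. acc=0x4
Byte[5]=AF: continuation. acc=(acc<<6)|0x2F=0x12F
Byte[6]=BD: continuation. acc=(acc<<6)|0x3D=0x4BFD
Completed: cp=U+4BFD (starts at byte 4)
Byte[7]=B6: INVALID lead byte (not 0xxx/110x/1110/11110)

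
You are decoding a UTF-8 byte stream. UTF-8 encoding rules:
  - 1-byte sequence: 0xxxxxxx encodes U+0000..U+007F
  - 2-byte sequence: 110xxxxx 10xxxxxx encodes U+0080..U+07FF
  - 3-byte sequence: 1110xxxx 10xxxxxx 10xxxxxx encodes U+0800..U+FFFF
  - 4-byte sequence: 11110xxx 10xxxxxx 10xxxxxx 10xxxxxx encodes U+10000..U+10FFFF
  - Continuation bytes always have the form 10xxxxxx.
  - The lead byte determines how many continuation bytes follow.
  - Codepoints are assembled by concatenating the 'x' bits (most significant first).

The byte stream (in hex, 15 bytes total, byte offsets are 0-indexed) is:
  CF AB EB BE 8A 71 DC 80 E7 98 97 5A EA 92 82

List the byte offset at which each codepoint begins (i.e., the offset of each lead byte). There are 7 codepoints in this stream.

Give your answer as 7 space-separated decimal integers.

Byte[0]=CF: 2-byte lead, need 1 cont bytes. acc=0xF
Byte[1]=AB: continuation. acc=(acc<<6)|0x2B=0x3EB
Completed: cp=U+03EB (starts at byte 0)
Byte[2]=EB: 3-byte lead, need 2 cont bytes. acc=0xB
Byte[3]=BE: continuation. acc=(acc<<6)|0x3E=0x2FE
Byte[4]=8A: continuation. acc=(acc<<6)|0x0A=0xBF8A
Completed: cp=U+BF8A (starts at byte 2)
Byte[5]=71: 1-byte ASCII. cp=U+0071
Byte[6]=DC: 2-byte lead, need 1 cont bytes. acc=0x1C
Byte[7]=80: continuation. acc=(acc<<6)|0x00=0x700
Completed: cp=U+0700 (starts at byte 6)
Byte[8]=E7: 3-byte lead, need 2 cont bytes. acc=0x7
Byte[9]=98: continuation. acc=(acc<<6)|0x18=0x1D8
Byte[10]=97: continuation. acc=(acc<<6)|0x17=0x7617
Completed: cp=U+7617 (starts at byte 8)
Byte[11]=5A: 1-byte ASCII. cp=U+005A
Byte[12]=EA: 3-byte lead, need 2 cont bytes. acc=0xA
Byte[13]=92: continuation. acc=(acc<<6)|0x12=0x292
Byte[14]=82: continuation. acc=(acc<<6)|0x02=0xA482
Completed: cp=U+A482 (starts at byte 12)

Answer: 0 2 5 6 8 11 12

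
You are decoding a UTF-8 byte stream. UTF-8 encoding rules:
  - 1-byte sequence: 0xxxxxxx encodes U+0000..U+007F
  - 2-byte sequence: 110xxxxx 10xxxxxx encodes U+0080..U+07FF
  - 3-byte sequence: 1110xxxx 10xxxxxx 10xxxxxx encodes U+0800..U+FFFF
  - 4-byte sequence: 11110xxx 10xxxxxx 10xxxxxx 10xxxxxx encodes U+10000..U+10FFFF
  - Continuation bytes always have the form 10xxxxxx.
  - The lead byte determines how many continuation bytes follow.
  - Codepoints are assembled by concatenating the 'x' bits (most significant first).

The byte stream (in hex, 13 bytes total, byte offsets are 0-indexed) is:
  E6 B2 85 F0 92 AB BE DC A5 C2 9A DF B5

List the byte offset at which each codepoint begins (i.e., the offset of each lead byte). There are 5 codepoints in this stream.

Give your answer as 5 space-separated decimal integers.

Answer: 0 3 7 9 11

Derivation:
Byte[0]=E6: 3-byte lead, need 2 cont bytes. acc=0x6
Byte[1]=B2: continuation. acc=(acc<<6)|0x32=0x1B2
Byte[2]=85: continuation. acc=(acc<<6)|0x05=0x6C85
Completed: cp=U+6C85 (starts at byte 0)
Byte[3]=F0: 4-byte lead, need 3 cont bytes. acc=0x0
Byte[4]=92: continuation. acc=(acc<<6)|0x12=0x12
Byte[5]=AB: continuation. acc=(acc<<6)|0x2B=0x4AB
Byte[6]=BE: continuation. acc=(acc<<6)|0x3E=0x12AFE
Completed: cp=U+12AFE (starts at byte 3)
Byte[7]=DC: 2-byte lead, need 1 cont bytes. acc=0x1C
Byte[8]=A5: continuation. acc=(acc<<6)|0x25=0x725
Completed: cp=U+0725 (starts at byte 7)
Byte[9]=C2: 2-byte lead, need 1 cont bytes. acc=0x2
Byte[10]=9A: continuation. acc=(acc<<6)|0x1A=0x9A
Completed: cp=U+009A (starts at byte 9)
Byte[11]=DF: 2-byte lead, need 1 cont bytes. acc=0x1F
Byte[12]=B5: continuation. acc=(acc<<6)|0x35=0x7F5
Completed: cp=U+07F5 (starts at byte 11)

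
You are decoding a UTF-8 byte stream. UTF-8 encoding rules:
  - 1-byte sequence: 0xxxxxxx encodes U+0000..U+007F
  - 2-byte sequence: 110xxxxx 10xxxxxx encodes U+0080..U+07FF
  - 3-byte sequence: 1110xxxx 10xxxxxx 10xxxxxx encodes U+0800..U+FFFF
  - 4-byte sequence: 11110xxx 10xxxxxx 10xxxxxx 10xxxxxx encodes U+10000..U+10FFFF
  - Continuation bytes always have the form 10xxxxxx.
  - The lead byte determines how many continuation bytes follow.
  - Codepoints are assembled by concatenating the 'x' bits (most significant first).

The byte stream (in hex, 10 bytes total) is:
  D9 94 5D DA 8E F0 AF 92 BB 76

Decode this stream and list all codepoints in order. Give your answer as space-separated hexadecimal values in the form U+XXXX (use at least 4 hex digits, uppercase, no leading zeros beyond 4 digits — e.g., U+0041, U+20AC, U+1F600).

Byte[0]=D9: 2-byte lead, need 1 cont bytes. acc=0x19
Byte[1]=94: continuation. acc=(acc<<6)|0x14=0x654
Completed: cp=U+0654 (starts at byte 0)
Byte[2]=5D: 1-byte ASCII. cp=U+005D
Byte[3]=DA: 2-byte lead, need 1 cont bytes. acc=0x1A
Byte[4]=8E: continuation. acc=(acc<<6)|0x0E=0x68E
Completed: cp=U+068E (starts at byte 3)
Byte[5]=F0: 4-byte lead, need 3 cont bytes. acc=0x0
Byte[6]=AF: continuation. acc=(acc<<6)|0x2F=0x2F
Byte[7]=92: continuation. acc=(acc<<6)|0x12=0xBD2
Byte[8]=BB: continuation. acc=(acc<<6)|0x3B=0x2F4BB
Completed: cp=U+2F4BB (starts at byte 5)
Byte[9]=76: 1-byte ASCII. cp=U+0076

Answer: U+0654 U+005D U+068E U+2F4BB U+0076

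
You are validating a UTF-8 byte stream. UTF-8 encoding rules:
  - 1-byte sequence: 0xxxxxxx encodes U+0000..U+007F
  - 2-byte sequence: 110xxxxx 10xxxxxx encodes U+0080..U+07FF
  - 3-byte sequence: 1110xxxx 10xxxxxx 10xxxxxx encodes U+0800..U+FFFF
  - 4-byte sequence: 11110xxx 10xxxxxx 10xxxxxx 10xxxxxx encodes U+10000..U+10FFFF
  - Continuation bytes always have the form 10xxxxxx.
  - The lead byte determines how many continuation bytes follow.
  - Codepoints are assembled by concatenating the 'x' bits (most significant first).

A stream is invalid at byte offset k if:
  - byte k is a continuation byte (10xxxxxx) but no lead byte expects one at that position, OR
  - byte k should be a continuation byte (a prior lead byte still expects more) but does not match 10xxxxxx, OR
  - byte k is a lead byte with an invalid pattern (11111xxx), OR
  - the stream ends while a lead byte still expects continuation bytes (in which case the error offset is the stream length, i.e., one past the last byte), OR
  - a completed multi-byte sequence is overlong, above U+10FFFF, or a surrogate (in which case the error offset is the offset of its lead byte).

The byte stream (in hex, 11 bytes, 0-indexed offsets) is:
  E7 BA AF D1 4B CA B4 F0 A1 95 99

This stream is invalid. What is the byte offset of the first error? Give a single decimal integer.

Answer: 4

Derivation:
Byte[0]=E7: 3-byte lead, need 2 cont bytes. acc=0x7
Byte[1]=BA: continuation. acc=(acc<<6)|0x3A=0x1FA
Byte[2]=AF: continuation. acc=(acc<<6)|0x2F=0x7EAF
Completed: cp=U+7EAF (starts at byte 0)
Byte[3]=D1: 2-byte lead, need 1 cont bytes. acc=0x11
Byte[4]=4B: expected 10xxxxxx continuation. INVALID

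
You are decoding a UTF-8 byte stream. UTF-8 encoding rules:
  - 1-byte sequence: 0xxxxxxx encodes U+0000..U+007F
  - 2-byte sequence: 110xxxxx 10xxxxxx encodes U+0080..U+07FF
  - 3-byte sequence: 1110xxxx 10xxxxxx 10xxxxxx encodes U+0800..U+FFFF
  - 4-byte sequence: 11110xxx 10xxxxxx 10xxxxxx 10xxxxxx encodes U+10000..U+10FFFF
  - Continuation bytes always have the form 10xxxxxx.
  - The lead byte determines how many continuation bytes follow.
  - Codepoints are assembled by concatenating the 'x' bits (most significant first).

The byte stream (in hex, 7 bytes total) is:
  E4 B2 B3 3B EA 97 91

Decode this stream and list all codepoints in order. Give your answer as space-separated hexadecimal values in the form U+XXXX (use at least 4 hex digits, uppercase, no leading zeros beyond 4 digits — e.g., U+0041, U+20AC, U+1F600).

Answer: U+4CB3 U+003B U+A5D1

Derivation:
Byte[0]=E4: 3-byte lead, need 2 cont bytes. acc=0x4
Byte[1]=B2: continuation. acc=(acc<<6)|0x32=0x132
Byte[2]=B3: continuation. acc=(acc<<6)|0x33=0x4CB3
Completed: cp=U+4CB3 (starts at byte 0)
Byte[3]=3B: 1-byte ASCII. cp=U+003B
Byte[4]=EA: 3-byte lead, need 2 cont bytes. acc=0xA
Byte[5]=97: continuation. acc=(acc<<6)|0x17=0x297
Byte[6]=91: continuation. acc=(acc<<6)|0x11=0xA5D1
Completed: cp=U+A5D1 (starts at byte 4)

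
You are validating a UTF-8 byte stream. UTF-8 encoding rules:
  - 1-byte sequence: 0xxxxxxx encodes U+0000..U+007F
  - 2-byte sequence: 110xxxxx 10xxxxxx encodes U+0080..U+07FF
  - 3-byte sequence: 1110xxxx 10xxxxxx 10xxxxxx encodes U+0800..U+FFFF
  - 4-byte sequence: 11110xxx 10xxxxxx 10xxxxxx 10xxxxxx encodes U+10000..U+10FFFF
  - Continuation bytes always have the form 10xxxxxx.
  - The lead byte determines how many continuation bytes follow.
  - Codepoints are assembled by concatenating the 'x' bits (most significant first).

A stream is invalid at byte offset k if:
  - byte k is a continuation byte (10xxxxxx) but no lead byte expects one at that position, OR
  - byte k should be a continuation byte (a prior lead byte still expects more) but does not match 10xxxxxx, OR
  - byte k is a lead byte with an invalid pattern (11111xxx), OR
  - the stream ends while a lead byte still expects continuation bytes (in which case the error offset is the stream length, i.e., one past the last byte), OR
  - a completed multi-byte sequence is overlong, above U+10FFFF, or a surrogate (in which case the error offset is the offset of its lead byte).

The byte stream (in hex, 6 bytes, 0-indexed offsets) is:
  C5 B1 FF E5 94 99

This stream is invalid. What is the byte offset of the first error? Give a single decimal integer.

Answer: 2

Derivation:
Byte[0]=C5: 2-byte lead, need 1 cont bytes. acc=0x5
Byte[1]=B1: continuation. acc=(acc<<6)|0x31=0x171
Completed: cp=U+0171 (starts at byte 0)
Byte[2]=FF: INVALID lead byte (not 0xxx/110x/1110/11110)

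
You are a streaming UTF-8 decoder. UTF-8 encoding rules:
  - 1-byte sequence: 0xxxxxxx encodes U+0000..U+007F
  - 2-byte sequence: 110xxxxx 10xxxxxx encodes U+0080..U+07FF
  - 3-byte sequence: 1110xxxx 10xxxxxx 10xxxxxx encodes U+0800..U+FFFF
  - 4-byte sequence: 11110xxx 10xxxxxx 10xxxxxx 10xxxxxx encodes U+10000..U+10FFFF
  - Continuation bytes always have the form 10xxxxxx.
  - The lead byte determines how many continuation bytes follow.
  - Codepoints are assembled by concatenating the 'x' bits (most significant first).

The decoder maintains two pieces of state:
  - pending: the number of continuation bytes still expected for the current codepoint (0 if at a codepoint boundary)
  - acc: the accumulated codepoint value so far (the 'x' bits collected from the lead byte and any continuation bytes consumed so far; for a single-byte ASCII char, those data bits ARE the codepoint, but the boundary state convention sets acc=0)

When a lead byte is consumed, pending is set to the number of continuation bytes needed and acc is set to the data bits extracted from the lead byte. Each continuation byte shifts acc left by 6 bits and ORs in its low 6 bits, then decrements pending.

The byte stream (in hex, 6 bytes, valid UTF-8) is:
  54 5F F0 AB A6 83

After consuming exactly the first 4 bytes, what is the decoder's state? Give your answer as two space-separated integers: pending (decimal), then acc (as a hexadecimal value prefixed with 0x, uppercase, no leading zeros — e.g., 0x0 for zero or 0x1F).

Byte[0]=54: 1-byte. pending=0, acc=0x0
Byte[1]=5F: 1-byte. pending=0, acc=0x0
Byte[2]=F0: 4-byte lead. pending=3, acc=0x0
Byte[3]=AB: continuation. acc=(acc<<6)|0x2B=0x2B, pending=2

Answer: 2 0x2B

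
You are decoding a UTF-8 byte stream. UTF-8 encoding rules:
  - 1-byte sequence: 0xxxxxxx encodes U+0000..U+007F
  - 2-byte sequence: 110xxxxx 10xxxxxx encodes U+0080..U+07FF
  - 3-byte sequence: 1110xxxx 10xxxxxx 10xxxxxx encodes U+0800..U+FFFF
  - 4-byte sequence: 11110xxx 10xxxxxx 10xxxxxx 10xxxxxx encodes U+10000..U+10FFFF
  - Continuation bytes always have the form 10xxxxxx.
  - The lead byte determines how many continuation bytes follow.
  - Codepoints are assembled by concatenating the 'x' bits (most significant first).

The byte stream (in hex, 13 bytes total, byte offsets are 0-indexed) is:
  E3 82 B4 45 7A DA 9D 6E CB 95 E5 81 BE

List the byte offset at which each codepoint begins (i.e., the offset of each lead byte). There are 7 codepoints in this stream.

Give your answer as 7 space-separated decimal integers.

Byte[0]=E3: 3-byte lead, need 2 cont bytes. acc=0x3
Byte[1]=82: continuation. acc=(acc<<6)|0x02=0xC2
Byte[2]=B4: continuation. acc=(acc<<6)|0x34=0x30B4
Completed: cp=U+30B4 (starts at byte 0)
Byte[3]=45: 1-byte ASCII. cp=U+0045
Byte[4]=7A: 1-byte ASCII. cp=U+007A
Byte[5]=DA: 2-byte lead, need 1 cont bytes. acc=0x1A
Byte[6]=9D: continuation. acc=(acc<<6)|0x1D=0x69D
Completed: cp=U+069D (starts at byte 5)
Byte[7]=6E: 1-byte ASCII. cp=U+006E
Byte[8]=CB: 2-byte lead, need 1 cont bytes. acc=0xB
Byte[9]=95: continuation. acc=(acc<<6)|0x15=0x2D5
Completed: cp=U+02D5 (starts at byte 8)
Byte[10]=E5: 3-byte lead, need 2 cont bytes. acc=0x5
Byte[11]=81: continuation. acc=(acc<<6)|0x01=0x141
Byte[12]=BE: continuation. acc=(acc<<6)|0x3E=0x507E
Completed: cp=U+507E (starts at byte 10)

Answer: 0 3 4 5 7 8 10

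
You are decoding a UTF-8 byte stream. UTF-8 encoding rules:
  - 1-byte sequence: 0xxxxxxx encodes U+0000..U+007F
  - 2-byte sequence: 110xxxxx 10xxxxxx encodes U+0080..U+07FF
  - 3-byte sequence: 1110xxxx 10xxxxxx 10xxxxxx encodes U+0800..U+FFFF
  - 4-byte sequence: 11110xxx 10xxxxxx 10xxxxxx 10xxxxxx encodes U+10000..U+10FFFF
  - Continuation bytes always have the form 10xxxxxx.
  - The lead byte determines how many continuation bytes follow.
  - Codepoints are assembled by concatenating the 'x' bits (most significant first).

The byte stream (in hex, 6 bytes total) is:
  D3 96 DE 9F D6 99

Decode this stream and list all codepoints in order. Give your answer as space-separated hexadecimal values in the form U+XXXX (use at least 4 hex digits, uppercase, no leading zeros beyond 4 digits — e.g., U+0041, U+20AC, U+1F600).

Answer: U+04D6 U+079F U+0599

Derivation:
Byte[0]=D3: 2-byte lead, need 1 cont bytes. acc=0x13
Byte[1]=96: continuation. acc=(acc<<6)|0x16=0x4D6
Completed: cp=U+04D6 (starts at byte 0)
Byte[2]=DE: 2-byte lead, need 1 cont bytes. acc=0x1E
Byte[3]=9F: continuation. acc=(acc<<6)|0x1F=0x79F
Completed: cp=U+079F (starts at byte 2)
Byte[4]=D6: 2-byte lead, need 1 cont bytes. acc=0x16
Byte[5]=99: continuation. acc=(acc<<6)|0x19=0x599
Completed: cp=U+0599 (starts at byte 4)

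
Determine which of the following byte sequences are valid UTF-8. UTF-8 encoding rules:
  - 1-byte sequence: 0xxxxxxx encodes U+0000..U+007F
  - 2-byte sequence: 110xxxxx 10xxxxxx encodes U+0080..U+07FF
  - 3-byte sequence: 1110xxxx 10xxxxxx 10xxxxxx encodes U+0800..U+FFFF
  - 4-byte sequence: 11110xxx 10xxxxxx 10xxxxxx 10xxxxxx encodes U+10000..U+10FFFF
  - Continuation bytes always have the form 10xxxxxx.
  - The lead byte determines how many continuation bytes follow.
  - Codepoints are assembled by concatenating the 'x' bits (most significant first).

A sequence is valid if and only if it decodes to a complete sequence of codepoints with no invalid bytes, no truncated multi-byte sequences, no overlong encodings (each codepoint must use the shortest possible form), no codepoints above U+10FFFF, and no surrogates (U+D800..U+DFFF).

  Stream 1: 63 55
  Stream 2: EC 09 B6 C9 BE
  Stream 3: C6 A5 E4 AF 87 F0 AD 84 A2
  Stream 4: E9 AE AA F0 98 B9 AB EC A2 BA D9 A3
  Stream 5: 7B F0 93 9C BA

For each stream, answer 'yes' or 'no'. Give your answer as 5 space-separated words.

Answer: yes no yes yes yes

Derivation:
Stream 1: decodes cleanly. VALID
Stream 2: error at byte offset 1. INVALID
Stream 3: decodes cleanly. VALID
Stream 4: decodes cleanly. VALID
Stream 5: decodes cleanly. VALID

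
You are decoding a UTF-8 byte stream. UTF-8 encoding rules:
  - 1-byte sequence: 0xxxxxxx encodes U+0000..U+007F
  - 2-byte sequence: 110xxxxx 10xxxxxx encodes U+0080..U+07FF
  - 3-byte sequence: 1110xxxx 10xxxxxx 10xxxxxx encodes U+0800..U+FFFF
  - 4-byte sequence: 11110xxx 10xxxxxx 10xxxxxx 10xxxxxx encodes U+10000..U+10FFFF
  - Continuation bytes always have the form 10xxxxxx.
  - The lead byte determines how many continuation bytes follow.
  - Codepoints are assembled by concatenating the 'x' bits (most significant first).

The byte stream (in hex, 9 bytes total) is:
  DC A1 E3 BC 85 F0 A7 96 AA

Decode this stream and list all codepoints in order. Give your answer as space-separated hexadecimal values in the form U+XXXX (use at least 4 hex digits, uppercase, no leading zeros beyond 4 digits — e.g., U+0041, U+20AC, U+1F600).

Byte[0]=DC: 2-byte lead, need 1 cont bytes. acc=0x1C
Byte[1]=A1: continuation. acc=(acc<<6)|0x21=0x721
Completed: cp=U+0721 (starts at byte 0)
Byte[2]=E3: 3-byte lead, need 2 cont bytes. acc=0x3
Byte[3]=BC: continuation. acc=(acc<<6)|0x3C=0xFC
Byte[4]=85: continuation. acc=(acc<<6)|0x05=0x3F05
Completed: cp=U+3F05 (starts at byte 2)
Byte[5]=F0: 4-byte lead, need 3 cont bytes. acc=0x0
Byte[6]=A7: continuation. acc=(acc<<6)|0x27=0x27
Byte[7]=96: continuation. acc=(acc<<6)|0x16=0x9D6
Byte[8]=AA: continuation. acc=(acc<<6)|0x2A=0x275AA
Completed: cp=U+275AA (starts at byte 5)

Answer: U+0721 U+3F05 U+275AA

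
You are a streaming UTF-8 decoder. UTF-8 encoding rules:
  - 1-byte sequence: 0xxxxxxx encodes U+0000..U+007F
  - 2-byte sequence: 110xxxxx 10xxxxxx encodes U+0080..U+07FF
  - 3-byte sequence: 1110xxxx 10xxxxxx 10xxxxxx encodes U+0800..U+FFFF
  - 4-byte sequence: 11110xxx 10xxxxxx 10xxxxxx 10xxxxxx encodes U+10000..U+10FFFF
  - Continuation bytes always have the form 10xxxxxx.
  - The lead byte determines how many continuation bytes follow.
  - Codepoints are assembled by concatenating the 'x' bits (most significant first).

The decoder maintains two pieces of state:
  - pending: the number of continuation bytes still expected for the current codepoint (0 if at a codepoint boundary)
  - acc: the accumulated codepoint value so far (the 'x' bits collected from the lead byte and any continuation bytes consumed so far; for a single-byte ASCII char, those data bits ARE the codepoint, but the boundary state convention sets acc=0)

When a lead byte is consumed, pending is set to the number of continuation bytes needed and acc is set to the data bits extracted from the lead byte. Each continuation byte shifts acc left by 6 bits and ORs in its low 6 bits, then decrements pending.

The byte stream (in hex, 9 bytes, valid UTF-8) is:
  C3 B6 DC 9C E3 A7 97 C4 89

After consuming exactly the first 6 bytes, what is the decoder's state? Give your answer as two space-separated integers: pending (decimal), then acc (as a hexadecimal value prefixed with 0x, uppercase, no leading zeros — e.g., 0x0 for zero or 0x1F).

Answer: 1 0xE7

Derivation:
Byte[0]=C3: 2-byte lead. pending=1, acc=0x3
Byte[1]=B6: continuation. acc=(acc<<6)|0x36=0xF6, pending=0
Byte[2]=DC: 2-byte lead. pending=1, acc=0x1C
Byte[3]=9C: continuation. acc=(acc<<6)|0x1C=0x71C, pending=0
Byte[4]=E3: 3-byte lead. pending=2, acc=0x3
Byte[5]=A7: continuation. acc=(acc<<6)|0x27=0xE7, pending=1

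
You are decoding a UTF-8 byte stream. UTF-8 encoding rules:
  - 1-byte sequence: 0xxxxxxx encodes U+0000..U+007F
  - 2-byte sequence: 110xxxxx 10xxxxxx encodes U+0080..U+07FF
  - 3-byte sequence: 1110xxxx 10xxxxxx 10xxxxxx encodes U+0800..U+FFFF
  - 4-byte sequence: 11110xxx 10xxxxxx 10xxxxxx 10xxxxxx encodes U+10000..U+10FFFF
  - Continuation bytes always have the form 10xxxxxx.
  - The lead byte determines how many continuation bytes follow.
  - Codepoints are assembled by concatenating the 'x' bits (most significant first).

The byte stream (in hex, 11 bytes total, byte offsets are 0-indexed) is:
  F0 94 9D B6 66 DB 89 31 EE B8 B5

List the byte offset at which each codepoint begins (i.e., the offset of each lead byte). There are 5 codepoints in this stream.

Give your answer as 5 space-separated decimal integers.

Answer: 0 4 5 7 8

Derivation:
Byte[0]=F0: 4-byte lead, need 3 cont bytes. acc=0x0
Byte[1]=94: continuation. acc=(acc<<6)|0x14=0x14
Byte[2]=9D: continuation. acc=(acc<<6)|0x1D=0x51D
Byte[3]=B6: continuation. acc=(acc<<6)|0x36=0x14776
Completed: cp=U+14776 (starts at byte 0)
Byte[4]=66: 1-byte ASCII. cp=U+0066
Byte[5]=DB: 2-byte lead, need 1 cont bytes. acc=0x1B
Byte[6]=89: continuation. acc=(acc<<6)|0x09=0x6C9
Completed: cp=U+06C9 (starts at byte 5)
Byte[7]=31: 1-byte ASCII. cp=U+0031
Byte[8]=EE: 3-byte lead, need 2 cont bytes. acc=0xE
Byte[9]=B8: continuation. acc=(acc<<6)|0x38=0x3B8
Byte[10]=B5: continuation. acc=(acc<<6)|0x35=0xEE35
Completed: cp=U+EE35 (starts at byte 8)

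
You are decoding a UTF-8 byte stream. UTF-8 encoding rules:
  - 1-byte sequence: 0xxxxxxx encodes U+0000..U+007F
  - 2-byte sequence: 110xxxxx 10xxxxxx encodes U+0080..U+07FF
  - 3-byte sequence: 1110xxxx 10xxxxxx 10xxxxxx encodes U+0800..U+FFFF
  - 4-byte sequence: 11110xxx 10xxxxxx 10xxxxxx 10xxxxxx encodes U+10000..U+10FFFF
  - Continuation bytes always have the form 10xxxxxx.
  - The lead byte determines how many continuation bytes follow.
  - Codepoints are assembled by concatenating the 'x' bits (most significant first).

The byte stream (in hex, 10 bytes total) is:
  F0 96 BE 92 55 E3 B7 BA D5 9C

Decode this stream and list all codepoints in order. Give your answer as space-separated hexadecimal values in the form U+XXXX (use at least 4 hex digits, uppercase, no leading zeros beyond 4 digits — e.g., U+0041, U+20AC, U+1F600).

Byte[0]=F0: 4-byte lead, need 3 cont bytes. acc=0x0
Byte[1]=96: continuation. acc=(acc<<6)|0x16=0x16
Byte[2]=BE: continuation. acc=(acc<<6)|0x3E=0x5BE
Byte[3]=92: continuation. acc=(acc<<6)|0x12=0x16F92
Completed: cp=U+16F92 (starts at byte 0)
Byte[4]=55: 1-byte ASCII. cp=U+0055
Byte[5]=E3: 3-byte lead, need 2 cont bytes. acc=0x3
Byte[6]=B7: continuation. acc=(acc<<6)|0x37=0xF7
Byte[7]=BA: continuation. acc=(acc<<6)|0x3A=0x3DFA
Completed: cp=U+3DFA (starts at byte 5)
Byte[8]=D5: 2-byte lead, need 1 cont bytes. acc=0x15
Byte[9]=9C: continuation. acc=(acc<<6)|0x1C=0x55C
Completed: cp=U+055C (starts at byte 8)

Answer: U+16F92 U+0055 U+3DFA U+055C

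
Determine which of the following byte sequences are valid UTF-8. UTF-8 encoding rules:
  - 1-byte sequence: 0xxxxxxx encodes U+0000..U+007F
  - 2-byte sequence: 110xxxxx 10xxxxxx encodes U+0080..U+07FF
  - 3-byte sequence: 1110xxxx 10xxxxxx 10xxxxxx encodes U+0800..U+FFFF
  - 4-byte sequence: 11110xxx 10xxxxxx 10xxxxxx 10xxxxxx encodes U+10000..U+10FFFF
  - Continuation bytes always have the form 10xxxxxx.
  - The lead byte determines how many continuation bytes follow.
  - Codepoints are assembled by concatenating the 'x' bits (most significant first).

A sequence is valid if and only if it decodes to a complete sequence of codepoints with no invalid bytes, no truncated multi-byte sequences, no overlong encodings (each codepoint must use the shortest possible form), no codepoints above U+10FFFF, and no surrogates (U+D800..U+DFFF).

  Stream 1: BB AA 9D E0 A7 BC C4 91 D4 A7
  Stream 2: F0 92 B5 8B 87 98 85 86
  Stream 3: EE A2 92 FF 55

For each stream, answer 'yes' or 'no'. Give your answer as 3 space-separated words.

Answer: no no no

Derivation:
Stream 1: error at byte offset 0. INVALID
Stream 2: error at byte offset 4. INVALID
Stream 3: error at byte offset 3. INVALID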